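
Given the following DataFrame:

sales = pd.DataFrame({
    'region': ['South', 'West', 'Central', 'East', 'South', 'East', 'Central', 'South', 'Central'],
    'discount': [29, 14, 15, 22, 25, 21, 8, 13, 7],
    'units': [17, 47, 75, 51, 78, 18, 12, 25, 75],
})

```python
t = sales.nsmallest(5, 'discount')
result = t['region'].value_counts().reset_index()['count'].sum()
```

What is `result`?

5

take 5 rows with smallest discount:
    region  discount  units
8  Central         7     75
6  Central         8     12
7    South        13     25
1     West        14     47
2  Central        15     75
value_counts of region:
region
Central    3
South      1
West       1
Name: count, dtype: int64
reset_index():
    region  count
0  Central      3
1    South      1
2     West      1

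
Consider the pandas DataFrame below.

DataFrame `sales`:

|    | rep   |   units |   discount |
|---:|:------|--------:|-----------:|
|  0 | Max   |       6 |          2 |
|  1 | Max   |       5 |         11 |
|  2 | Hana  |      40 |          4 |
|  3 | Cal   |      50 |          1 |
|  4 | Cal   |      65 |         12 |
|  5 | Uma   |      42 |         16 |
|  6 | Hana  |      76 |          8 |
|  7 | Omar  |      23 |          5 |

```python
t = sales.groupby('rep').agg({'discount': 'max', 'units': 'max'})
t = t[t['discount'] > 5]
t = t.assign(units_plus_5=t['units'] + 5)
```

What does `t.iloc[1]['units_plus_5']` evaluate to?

group by rep: max(discount), max(units):
      discount  units
rep                  
Cal         12     65
Hana         8     76
Max         11      6
Omar         5     23
Uma         16     42
filter rows where discount > 5:
      discount  units
rep                  
Cal         12     65
Hana         8     76
Max         11      6
Uma         16     42
add column units_plus_5 = t['units'] + 5:
      discount  units  units_plus_5
rep                                
Cal         12     65            70
Hana         8     76            81
Max         11      6            11
Uma         16     42            47
The value at position 1, column 'units_plus_5' is 81.

81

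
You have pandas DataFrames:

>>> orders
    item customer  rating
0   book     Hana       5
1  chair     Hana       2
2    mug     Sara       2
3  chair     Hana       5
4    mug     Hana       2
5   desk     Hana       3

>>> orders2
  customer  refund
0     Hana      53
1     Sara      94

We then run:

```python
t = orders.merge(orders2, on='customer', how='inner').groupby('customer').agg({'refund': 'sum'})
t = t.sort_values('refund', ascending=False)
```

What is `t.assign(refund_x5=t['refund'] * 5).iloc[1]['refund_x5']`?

470

merge on 'customer' (how='inner') → 6 rows:
    item customer  rating  refund
0   book     Hana       5      53
1  chair     Hana       2      53
2    mug     Sara       2      94
3  chair     Hana       5      53
4    mug     Hana       2      53
5   desk     Hana       3      53
group by customer, sum of refund:
          refund
customer        
Hana         265
Sara          94
sort by refund descending:
          refund
customer        
Hana         265
Sara          94
add column refund_x5 = t['refund'] * 5:
          refund  refund_x5
customer                   
Hana         265       1325
Sara          94        470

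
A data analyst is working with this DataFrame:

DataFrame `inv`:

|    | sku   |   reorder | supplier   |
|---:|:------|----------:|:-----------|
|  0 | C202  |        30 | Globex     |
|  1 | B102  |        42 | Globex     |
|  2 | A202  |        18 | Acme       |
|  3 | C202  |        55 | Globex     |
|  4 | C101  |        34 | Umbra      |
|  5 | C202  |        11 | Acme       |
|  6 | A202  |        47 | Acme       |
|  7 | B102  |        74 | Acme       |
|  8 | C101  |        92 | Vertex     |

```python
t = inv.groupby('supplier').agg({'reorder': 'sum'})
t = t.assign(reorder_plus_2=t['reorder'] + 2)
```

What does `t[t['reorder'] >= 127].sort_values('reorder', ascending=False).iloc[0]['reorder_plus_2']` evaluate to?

152

group by supplier, sum of reorder:
          reorder
supplier         
Acme          150
Globex        127
Umbra          34
Vertex         92
add column reorder_plus_2 = t['reorder'] + 2:
          reorder  reorder_plus_2
supplier                         
Acme          150             152
Globex        127             129
Umbra          34              36
Vertex         92              94
filter rows where reorder >= 127:
          reorder  reorder_plus_2
supplier                         
Acme          150             152
Globex        127             129
sort by reorder descending:
          reorder  reorder_plus_2
supplier                         
Acme          150             152
Globex        127             129
Finally, value at position 0, column 'reorder_plus_2' = 152.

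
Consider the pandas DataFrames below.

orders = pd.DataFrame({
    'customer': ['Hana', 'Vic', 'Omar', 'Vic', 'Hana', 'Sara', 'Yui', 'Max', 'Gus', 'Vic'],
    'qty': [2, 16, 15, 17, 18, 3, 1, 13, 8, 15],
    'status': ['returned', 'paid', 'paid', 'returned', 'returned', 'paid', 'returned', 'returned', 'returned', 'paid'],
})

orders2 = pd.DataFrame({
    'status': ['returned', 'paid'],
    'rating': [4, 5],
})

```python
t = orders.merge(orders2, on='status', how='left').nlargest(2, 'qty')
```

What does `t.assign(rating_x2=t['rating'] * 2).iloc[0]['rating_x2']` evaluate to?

8

merge on 'status' (how='left') → 10 rows:
  customer  qty    status  rating
0     Hana    2  returned       4
1      Vic   16      paid       5
2     Omar   15      paid       5
3      Vic   17  returned       4
4     Hana   18  returned       4
5     Sara    3      paid       5
6      Yui    1  returned       4
7      Max   13  returned       4
8      Gus    8  returned       4
9      Vic   15      paid       5
take 2 rows with largest qty:
  customer  qty    status  rating
4     Hana   18  returned       4
3      Vic   17  returned       4
add column rating_x2 = t['rating'] * 2:
  customer  qty    status  rating  rating_x2
4     Hana   18  returned       4          8
3      Vic   17  returned       4          8
Finally, value at position 0, column 'rating_x2' = 8.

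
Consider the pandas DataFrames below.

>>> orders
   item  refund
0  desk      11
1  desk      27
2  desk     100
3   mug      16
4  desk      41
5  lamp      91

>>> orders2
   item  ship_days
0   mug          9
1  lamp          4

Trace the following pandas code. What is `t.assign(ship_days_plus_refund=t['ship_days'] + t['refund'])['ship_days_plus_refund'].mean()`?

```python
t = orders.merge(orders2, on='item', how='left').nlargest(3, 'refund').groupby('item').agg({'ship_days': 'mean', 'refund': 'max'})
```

95.0

merge on 'item' (how='left') → 6 rows:
   item  refund  ship_days
0  desk      11        NaN
1  desk      27        NaN
2  desk     100        NaN
3   mug      16        9.0
4  desk      41        NaN
5  lamp      91        4.0
take 3 rows with largest refund:
   item  refund  ship_days
2  desk     100        NaN
5  lamp      91        4.0
4  desk      41        NaN
group by item: mean(ship_days), max(refund):
      ship_days  refund
item                   
desk        NaN     100
lamp        4.0      91
add column ship_days_plus_refund = t['ship_days'] + t['refund']:
      ship_days  refund  ship_days_plus_refund
item                                          
desk        NaN     100                    NaN
lamp        4.0      91                   95.0
mean of column 'ship_days_plus_refund' → 95.0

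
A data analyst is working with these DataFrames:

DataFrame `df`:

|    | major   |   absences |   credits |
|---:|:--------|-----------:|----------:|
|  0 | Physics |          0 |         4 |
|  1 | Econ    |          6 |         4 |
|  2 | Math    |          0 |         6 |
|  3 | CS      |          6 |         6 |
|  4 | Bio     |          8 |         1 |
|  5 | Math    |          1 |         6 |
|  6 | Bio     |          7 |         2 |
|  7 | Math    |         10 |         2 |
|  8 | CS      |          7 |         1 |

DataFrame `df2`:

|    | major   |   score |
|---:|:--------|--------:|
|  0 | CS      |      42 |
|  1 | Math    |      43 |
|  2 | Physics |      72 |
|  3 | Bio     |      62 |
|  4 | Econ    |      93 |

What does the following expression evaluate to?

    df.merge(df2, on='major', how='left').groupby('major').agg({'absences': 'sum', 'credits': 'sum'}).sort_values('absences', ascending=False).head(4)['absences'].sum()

merge on 'major' (how='left') → 9 rows:
     major  absences  credits  score
0  Physics         0        4     72
1     Econ         6        4     93
2     Math         0        6     43
3       CS         6        6     42
4      Bio         8        1     62
5     Math         1        6     43
6      Bio         7        2     62
7     Math        10        2     43
8       CS         7        1     42
group by major: sum(absences), sum(credits):
         absences  credits
major                     
Bio            15        3
CS             13        7
Econ            6        4
Math           11       14
Physics         0        4
sort by absences descending:
         absences  credits
major                     
Bio            15        3
CS             13        7
Math           11       14
Econ            6        4
Physics         0        4
take first 4 rows:
       absences  credits
major                   
Bio          15        3
CS           13        7
Math         11       14
Econ          6        4

45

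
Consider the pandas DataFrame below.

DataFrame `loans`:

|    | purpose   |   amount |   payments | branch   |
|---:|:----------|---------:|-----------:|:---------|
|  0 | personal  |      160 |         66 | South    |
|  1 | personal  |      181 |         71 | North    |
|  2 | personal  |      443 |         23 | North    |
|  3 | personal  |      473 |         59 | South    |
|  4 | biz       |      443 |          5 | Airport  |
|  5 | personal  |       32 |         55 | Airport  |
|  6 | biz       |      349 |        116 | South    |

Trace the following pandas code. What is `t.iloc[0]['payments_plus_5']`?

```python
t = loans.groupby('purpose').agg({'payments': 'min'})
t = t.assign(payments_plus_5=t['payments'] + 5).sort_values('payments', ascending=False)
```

28

group by purpose, min of payments:
          payments
purpose           
biz              5
personal        23
add column payments_plus_5 = t['payments'] + 5:
          payments  payments_plus_5
purpose                            
biz              5               10
personal        23               28
sort by payments descending:
          payments  payments_plus_5
purpose                            
personal        23               28
biz              5               10
Finally, value at position 0, column 'payments_plus_5' = 28.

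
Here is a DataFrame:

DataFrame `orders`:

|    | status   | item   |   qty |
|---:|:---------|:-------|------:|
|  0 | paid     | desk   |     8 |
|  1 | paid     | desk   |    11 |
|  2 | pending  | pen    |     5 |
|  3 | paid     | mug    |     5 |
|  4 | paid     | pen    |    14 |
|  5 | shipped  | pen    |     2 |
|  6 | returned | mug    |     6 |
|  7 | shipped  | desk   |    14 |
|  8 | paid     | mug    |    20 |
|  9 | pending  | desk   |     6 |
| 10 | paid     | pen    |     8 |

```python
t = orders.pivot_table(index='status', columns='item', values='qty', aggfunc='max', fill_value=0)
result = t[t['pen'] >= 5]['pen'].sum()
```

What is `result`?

pivot: rows=status, cols=item, max(qty):
item      desk  mug  pen
status                  
paid        11   20   14
pending      6    0    5
returned     0    6    0
shipped     14    0    2
filter rows where pen >= 5:
item     desk  mug  pen
status                 
paid       11   20   14
pending     6    0    5

19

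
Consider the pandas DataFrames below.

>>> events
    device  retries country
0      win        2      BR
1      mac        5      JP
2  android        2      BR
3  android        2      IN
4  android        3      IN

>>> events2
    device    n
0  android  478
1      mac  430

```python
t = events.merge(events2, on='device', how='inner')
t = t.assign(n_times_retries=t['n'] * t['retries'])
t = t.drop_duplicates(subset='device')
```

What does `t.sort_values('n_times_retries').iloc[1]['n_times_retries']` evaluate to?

2150

merge on 'device' (how='inner') → 4 rows:
    device  retries country    n
0      mac        5      JP  430
1  android        2      BR  478
2  android        2      IN  478
3  android        3      IN  478
add column n_times_retries = t['n'] * t['retries']:
    device  retries country    n  n_times_retries
0      mac        5      JP  430             2150
1  android        2      BR  478              956
2  android        2      IN  478              956
3  android        3      IN  478             1434
drop duplicate device (keep=first):
    device  retries country    n  n_times_retries
0      mac        5      JP  430             2150
1  android        2      BR  478              956
sort by n_times_retries:
    device  retries country    n  n_times_retries
1  android        2      BR  478              956
0      mac        5      JP  430             2150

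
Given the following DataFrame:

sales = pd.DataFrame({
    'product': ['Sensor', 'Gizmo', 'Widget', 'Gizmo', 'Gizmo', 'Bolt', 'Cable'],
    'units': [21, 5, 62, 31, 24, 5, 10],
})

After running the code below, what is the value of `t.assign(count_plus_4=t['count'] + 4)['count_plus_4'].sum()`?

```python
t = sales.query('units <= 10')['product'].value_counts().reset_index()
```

filter rows where units <= 10:
  product  units
1   Gizmo      5
5    Bolt      5
6   Cable     10
value_counts of product:
product
Gizmo    1
Bolt     1
Cable    1
Name: count, dtype: int64
reset_index():
  product  count
0   Gizmo      1
1    Bolt      1
2   Cable      1
add column count_plus_4 = t['count'] + 4:
  product  count  count_plus_4
0   Gizmo      1             5
1    Bolt      1             5
2   Cable      1             5
Finally, sum of column 'count_plus_4' = 15.

15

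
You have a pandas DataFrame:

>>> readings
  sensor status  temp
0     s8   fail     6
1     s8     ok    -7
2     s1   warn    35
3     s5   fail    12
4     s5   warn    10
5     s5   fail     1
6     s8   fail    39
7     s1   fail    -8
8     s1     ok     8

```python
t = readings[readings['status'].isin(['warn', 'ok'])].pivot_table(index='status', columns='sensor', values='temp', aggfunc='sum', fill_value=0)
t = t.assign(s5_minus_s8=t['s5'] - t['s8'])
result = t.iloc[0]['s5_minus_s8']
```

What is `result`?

filter rows where status in ['warn', 'ok']:
  sensor status  temp
1     s8     ok    -7
2     s1   warn    35
4     s5   warn    10
8     s1     ok     8
pivot: rows=status, cols=sensor, sum(temp):
sensor  s1  s5  s8
status            
ok       8   0  -7
warn    35  10   0
add column s5_minus_s8 = t['s5'] - t['s8']:
sensor  s1  s5  s8  s5_minus_s8
status                         
ok       8   0  -7            7
warn    35  10   0           10

7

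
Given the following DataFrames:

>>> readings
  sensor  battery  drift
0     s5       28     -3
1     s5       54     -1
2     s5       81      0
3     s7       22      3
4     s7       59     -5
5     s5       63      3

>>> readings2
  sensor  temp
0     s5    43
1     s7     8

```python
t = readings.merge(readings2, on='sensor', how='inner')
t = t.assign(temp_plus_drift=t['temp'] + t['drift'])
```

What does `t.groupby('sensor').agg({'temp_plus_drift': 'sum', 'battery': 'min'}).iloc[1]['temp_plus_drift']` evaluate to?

14

merge on 'sensor' (how='inner') → 6 rows:
  sensor  battery  drift  temp
0     s5       28     -3    43
1     s5       54     -1    43
2     s5       81      0    43
3     s7       22      3     8
4     s7       59     -5     8
5     s5       63      3    43
add column temp_plus_drift = t['temp'] + t['drift']:
  sensor  battery  drift  temp  temp_plus_drift
0     s5       28     -3    43               40
1     s5       54     -1    43               42
2     s5       81      0    43               43
3     s7       22      3     8               11
4     s7       59     -5     8                3
5     s5       63      3    43               46
group by sensor: sum(temp_plus_drift), min(battery):
        temp_plus_drift  battery
sensor                          
s5                  171       28
s7                   14       22
Taking the value at position 1, column 'temp_plus_drift' gives 14.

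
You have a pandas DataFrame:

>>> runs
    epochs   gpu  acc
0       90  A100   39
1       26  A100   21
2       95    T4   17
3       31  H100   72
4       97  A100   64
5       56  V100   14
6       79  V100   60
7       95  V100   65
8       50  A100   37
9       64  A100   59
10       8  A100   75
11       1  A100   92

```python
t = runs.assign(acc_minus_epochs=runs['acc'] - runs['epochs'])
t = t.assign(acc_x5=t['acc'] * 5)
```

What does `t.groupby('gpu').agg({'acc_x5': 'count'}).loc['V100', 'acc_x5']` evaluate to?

3

add column acc_minus_epochs = runs['acc'] - runs['epochs']:
    epochs   gpu  acc  acc_minus_epochs
0       90  A100   39               -51
1       26  A100   21                -5
2       95    T4   17               -78
3       31  H100   72                41
4       97  A100   64               -33
5       56  V100   14               -42
6       79  V100   60               -19
7       95  V100   65               -30
8       50  A100   37               -13
9       64  A100   59                -5
10       8  A100   75                67
11       1  A100   92                91
add column acc_x5 = t['acc'] * 5:
    epochs   gpu  acc  acc_minus_epochs  acc_x5
0       90  A100   39               -51     195
1       26  A100   21                -5     105
2       95    T4   17               -78      85
3       31  H100   72                41     360
4       97  A100   64               -33     320
5       56  V100   14               -42      70
6       79  V100   60               -19     300
7       95  V100   65               -30     325
8       50  A100   37               -13     185
9       64  A100   59                -5     295
10       8  A100   75                67     375
11       1  A100   92                91     460
group by gpu, count of acc_x5:
      acc_x5
gpu         
A100       7
H100       1
T4         1
V100       3
Taking the value at row 'V100', column 'acc_x5' gives 3.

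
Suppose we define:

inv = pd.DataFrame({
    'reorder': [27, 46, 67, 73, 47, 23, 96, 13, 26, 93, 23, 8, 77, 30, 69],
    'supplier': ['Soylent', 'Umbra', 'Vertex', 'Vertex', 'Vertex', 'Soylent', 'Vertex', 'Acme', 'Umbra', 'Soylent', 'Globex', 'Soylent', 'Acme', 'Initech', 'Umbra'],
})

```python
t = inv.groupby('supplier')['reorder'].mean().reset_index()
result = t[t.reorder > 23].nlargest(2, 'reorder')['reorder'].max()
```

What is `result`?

group by supplier, mean of reorder:
supplier
Acme       45.00
Globex     23.00
Initech    30.00
Soylent    37.75
Umbra      47.00
Vertex     70.75
Name: reorder, dtype: float64
reset_index():
  supplier  reorder
0     Acme    45.00
1   Globex    23.00
2  Initech    30.00
3  Soylent    37.75
4    Umbra    47.00
5   Vertex    70.75
filter rows where reorder > 23:
  supplier  reorder
0     Acme    45.00
2  Initech    30.00
3  Soylent    37.75
4    Umbra    47.00
5   Vertex    70.75
take 2 rows with largest reorder:
  supplier  reorder
5   Vertex    70.75
4    Umbra    47.00
Taking the max of column 'reorder' gives 70.75.

70.75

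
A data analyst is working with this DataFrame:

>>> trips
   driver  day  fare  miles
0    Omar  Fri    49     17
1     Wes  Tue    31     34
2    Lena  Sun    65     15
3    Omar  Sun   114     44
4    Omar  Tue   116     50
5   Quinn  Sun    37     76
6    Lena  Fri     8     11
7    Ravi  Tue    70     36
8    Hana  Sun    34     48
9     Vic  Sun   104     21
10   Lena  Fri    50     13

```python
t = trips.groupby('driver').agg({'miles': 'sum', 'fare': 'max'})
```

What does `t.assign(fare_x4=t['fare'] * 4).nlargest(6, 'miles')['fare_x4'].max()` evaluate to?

group by driver: sum(miles), max(fare):
        miles  fare
driver             
Hana       48    34
Lena       39    65
Omar      111   116
Quinn      76    37
Ravi       36    70
Vic        21   104
Wes        34    31
add column fare_x4 = t['fare'] * 4:
        miles  fare  fare_x4
driver                      
Hana       48    34      136
Lena       39    65      260
Omar      111   116      464
Quinn      76    37      148
Ravi       36    70      280
Vic        21   104      416
Wes        34    31      124
take 6 rows with largest miles:
        miles  fare  fare_x4
driver                      
Omar      111   116      464
Quinn      76    37      148
Hana       48    34      136
Lena       39    65      260
Ravi       36    70      280
Wes        34    31      124
Taking the max of column 'fare_x4' gives 464.

464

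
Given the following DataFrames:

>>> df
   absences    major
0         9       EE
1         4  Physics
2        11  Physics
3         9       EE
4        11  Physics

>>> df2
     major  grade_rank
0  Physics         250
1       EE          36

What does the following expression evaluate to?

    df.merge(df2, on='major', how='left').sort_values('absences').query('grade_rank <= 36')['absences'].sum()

18

merge on 'major' (how='left') → 5 rows:
   absences    major  grade_rank
0         9       EE          36
1         4  Physics         250
2        11  Physics         250
3         9       EE          36
4        11  Physics         250
sort by absences:
   absences    major  grade_rank
1         4  Physics         250
0         9       EE          36
3         9       EE          36
2        11  Physics         250
4        11  Physics         250
filter rows where grade_rank <= 36:
   absences major  grade_rank
0         9    EE          36
3         9    EE          36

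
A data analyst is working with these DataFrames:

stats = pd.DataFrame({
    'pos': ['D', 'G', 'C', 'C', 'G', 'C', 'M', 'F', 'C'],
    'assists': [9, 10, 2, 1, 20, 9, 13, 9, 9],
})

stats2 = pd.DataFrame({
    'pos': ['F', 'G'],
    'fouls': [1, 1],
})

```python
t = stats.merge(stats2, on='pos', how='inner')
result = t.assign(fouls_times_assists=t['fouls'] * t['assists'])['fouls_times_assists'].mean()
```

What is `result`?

13.0

merge on 'pos' (how='inner') → 3 rows:
  pos  assists  fouls
0   G       10      1
1   G       20      1
2   F        9      1
add column fouls_times_assists = t['fouls'] * t['assists']:
  pos  assists  fouls  fouls_times_assists
0   G       10      1                   10
1   G       20      1                   20
2   F        9      1                    9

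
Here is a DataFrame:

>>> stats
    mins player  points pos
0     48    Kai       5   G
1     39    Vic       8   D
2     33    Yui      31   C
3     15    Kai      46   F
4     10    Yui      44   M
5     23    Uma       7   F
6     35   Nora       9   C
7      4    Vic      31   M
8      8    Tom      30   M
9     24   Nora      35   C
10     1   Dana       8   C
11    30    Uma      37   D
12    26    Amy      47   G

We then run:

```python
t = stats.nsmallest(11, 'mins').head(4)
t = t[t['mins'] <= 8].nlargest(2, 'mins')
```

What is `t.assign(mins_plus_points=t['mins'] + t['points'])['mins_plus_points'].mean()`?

36.5

take 11 rows with smallest mins:
    mins player  points pos
10     1   Dana       8   C
7      4    Vic      31   M
8      8    Tom      30   M
4     10    Yui      44   M
3     15    Kai      46   F
5     23    Uma       7   F
9     24   Nora      35   C
12    26    Amy      47   G
11    30    Uma      37   D
2     33    Yui      31   C
6     35   Nora       9   C
take first 4 rows:
    mins player  points pos
10     1   Dana       8   C
7      4    Vic      31   M
8      8    Tom      30   M
4     10    Yui      44   M
filter rows where mins <= 8:
    mins player  points pos
10     1   Dana       8   C
7      4    Vic      31   M
8      8    Tom      30   M
take 2 rows with largest mins:
   mins player  points pos
8     8    Tom      30   M
7     4    Vic      31   M
add column mins_plus_points = t['mins'] + t['points']:
   mins player  points pos  mins_plus_points
8     8    Tom      30   M                38
7     4    Vic      31   M                35
mean of column 'mins_plus_points' → 36.5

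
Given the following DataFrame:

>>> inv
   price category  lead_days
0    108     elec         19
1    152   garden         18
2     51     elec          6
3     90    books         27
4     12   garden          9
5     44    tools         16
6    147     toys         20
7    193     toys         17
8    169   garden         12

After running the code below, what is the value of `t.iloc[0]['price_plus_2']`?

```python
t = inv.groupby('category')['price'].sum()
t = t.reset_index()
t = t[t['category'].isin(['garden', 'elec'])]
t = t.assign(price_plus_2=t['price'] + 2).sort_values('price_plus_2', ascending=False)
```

335

group by category, sum of price:
category
books      90
elec      159
garden    333
tools      44
toys      340
Name: price, dtype: int64
reset_index():
  category  price
0    books     90
1     elec    159
2   garden    333
3    tools     44
4     toys    340
filter rows where category in ['garden', 'elec']:
  category  price
1     elec    159
2   garden    333
add column price_plus_2 = t['price'] + 2:
  category  price  price_plus_2
1     elec    159           161
2   garden    333           335
sort by price_plus_2 descending:
  category  price  price_plus_2
2   garden    333           335
1     elec    159           161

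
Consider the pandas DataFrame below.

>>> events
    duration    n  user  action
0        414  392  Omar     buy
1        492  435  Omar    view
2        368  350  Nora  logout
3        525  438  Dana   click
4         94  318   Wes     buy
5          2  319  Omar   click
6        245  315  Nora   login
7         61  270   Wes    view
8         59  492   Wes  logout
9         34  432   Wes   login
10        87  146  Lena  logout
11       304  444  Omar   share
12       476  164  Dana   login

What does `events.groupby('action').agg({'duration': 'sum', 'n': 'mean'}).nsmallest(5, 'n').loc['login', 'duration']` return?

755

group by action: sum(duration), mean(n):
        duration           n
action                      
buy          508  355.000000
click        527  378.500000
login        755  303.666667
logout       514  329.333333
share        304  444.000000
view         553  352.500000
take 5 rows with smallest n:
        duration           n
action                      
login        755  303.666667
logout       514  329.333333
view         553  352.500000
buy          508  355.000000
click        527  378.500000
Taking the value at row 'login', column 'duration' gives 755.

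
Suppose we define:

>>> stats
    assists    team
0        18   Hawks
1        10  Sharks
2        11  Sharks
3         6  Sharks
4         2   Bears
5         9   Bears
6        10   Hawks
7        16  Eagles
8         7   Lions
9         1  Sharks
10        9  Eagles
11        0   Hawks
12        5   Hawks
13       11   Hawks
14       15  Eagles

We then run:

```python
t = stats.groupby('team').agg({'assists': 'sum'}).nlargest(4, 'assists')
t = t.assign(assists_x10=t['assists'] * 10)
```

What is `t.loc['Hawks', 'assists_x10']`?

440

group by team, sum of assists:
        assists
team           
Bears        11
Eagles       40
Hawks        44
Lions         7
Sharks       28
take 4 rows with largest assists:
        assists
team           
Hawks        44
Eagles       40
Sharks       28
Bears        11
add column assists_x10 = t['assists'] * 10:
        assists  assists_x10
team                        
Hawks        44          440
Eagles       40          400
Sharks       28          280
Bears        11          110
Reading off the value at row 'Hawks', column 'assists_x10', we get 440.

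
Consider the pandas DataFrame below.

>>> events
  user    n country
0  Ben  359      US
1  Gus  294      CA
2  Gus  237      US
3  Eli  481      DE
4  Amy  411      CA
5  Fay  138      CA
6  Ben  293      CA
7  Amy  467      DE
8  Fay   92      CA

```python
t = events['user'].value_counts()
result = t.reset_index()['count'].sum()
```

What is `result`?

value_counts of user:
user
Ben    2
Gus    2
Amy    2
Fay    2
Eli    1
Name: count, dtype: int64
reset_index():
  user  count
0  Ben      2
1  Gus      2
2  Amy      2
3  Fay      2
4  Eli      1
Then the sum of column 'count': 9

9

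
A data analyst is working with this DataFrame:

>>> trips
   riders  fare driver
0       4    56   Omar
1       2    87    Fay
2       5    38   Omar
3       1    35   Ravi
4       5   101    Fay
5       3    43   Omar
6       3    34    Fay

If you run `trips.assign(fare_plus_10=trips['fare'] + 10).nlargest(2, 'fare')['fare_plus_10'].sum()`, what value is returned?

add column fare_plus_10 = trips['fare'] + 10:
   riders  fare driver  fare_plus_10
0       4    56   Omar            66
1       2    87    Fay            97
2       5    38   Omar            48
3       1    35   Ravi            45
4       5   101    Fay           111
5       3    43   Omar            53
6       3    34    Fay            44
take 2 rows with largest fare:
   riders  fare driver  fare_plus_10
4       5   101    Fay           111
1       2    87    Fay            97
So sum() = 208.

208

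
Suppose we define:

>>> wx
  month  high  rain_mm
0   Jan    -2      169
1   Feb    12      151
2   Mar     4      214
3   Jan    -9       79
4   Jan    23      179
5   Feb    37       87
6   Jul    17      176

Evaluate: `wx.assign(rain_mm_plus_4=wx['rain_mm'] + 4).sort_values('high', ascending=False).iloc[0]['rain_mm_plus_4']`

add column rain_mm_plus_4 = wx['rain_mm'] + 4:
  month  high  rain_mm  rain_mm_plus_4
0   Jan    -2      169             173
1   Feb    12      151             155
2   Mar     4      214             218
3   Jan    -9       79              83
4   Jan    23      179             183
5   Feb    37       87              91
6   Jul    17      176             180
sort by high descending:
  month  high  rain_mm  rain_mm_plus_4
5   Feb    37       87              91
4   Jan    23      179             183
6   Jul    17      176             180
1   Feb    12      151             155
2   Mar     4      214             218
0   Jan    -2      169             173
3   Jan    -9       79              83

91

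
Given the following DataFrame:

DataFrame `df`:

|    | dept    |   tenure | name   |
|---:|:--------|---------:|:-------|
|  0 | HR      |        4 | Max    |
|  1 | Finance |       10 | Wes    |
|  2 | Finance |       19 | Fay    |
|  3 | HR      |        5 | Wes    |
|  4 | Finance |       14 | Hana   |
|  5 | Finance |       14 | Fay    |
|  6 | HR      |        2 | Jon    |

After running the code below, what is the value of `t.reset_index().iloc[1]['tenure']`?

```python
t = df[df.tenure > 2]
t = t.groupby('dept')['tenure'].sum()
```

9

filter rows where tenure > 2:
      dept  tenure  name
0       HR       4   Max
1  Finance      10   Wes
2  Finance      19   Fay
3       HR       5   Wes
4  Finance      14  Hana
5  Finance      14   Fay
group by dept, sum of tenure:
dept
Finance    57
HR          9
Name: tenure, dtype: int64
reset_index():
      dept  tenure
0  Finance      57
1       HR       9
value at position 1, column 'tenure' → 9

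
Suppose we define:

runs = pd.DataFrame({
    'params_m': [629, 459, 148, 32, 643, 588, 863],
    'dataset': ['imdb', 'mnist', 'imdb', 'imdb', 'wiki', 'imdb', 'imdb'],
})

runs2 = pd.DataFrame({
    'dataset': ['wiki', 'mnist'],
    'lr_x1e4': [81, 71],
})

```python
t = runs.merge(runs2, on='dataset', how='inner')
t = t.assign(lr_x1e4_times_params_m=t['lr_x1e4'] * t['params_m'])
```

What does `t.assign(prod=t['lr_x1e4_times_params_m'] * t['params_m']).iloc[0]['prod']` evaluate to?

14958351

merge on 'dataset' (how='inner') → 2 rows:
   params_m dataset  lr_x1e4
0       459   mnist       71
1       643    wiki       81
add column lr_x1e4_times_params_m = t['lr_x1e4'] * t['params_m']:
   params_m dataset  lr_x1e4  lr_x1e4_times_params_m
0       459   mnist       71                   32589
1       643    wiki       81                   52083
add column prod = t['lr_x1e4_times_params_m'] * t['params_m']:
   params_m dataset  lr_x1e4  lr_x1e4_times_params_m      prod
0       459   mnist       71                   32589  14958351
1       643    wiki       81                   52083  33489369
Hence 14958351.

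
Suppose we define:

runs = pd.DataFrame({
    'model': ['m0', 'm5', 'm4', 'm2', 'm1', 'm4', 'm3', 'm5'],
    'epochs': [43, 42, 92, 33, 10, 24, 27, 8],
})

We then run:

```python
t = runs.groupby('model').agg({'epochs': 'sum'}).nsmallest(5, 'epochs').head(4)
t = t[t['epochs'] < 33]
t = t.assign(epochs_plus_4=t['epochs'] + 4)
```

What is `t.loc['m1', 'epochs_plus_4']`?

group by model, sum of epochs:
       epochs
model        
m0         43
m1         10
m2         33
m3         27
m4        116
m5         50
take 5 rows with smallest epochs:
       epochs
model        
m1         10
m3         27
m2         33
m0         43
m5         50
take first 4 rows:
       epochs
model        
m1         10
m3         27
m2         33
m0         43
filter rows where epochs < 33:
       epochs
model        
m1         10
m3         27
add column epochs_plus_4 = t['epochs'] + 4:
       epochs  epochs_plus_4
model                       
m1         10             14
m3         27             31

14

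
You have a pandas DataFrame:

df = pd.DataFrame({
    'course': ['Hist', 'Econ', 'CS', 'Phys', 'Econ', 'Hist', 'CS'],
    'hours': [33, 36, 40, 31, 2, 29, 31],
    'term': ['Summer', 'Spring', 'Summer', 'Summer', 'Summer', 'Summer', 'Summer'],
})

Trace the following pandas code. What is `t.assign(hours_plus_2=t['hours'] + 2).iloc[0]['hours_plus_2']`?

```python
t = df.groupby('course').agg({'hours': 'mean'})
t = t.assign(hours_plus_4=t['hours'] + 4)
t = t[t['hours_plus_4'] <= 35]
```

21.0

group by course, mean of hours:
        hours
course       
CS       35.5
Econ     19.0
Hist     31.0
Phys     31.0
add column hours_plus_4 = t['hours'] + 4:
        hours  hours_plus_4
course                     
CS       35.5          39.5
Econ     19.0          23.0
Hist     31.0          35.0
Phys     31.0          35.0
filter rows where hours_plus_4 <= 35:
        hours  hours_plus_4
course                     
Econ     19.0          23.0
Hist     31.0          35.0
Phys     31.0          35.0
add column hours_plus_2 = t['hours'] + 2:
        hours  hours_plus_4  hours_plus_2
course                                   
Econ     19.0          23.0          21.0
Hist     31.0          35.0          33.0
Phys     31.0          35.0          33.0
So iloc[0]['hours_plus_2'] = 21.0.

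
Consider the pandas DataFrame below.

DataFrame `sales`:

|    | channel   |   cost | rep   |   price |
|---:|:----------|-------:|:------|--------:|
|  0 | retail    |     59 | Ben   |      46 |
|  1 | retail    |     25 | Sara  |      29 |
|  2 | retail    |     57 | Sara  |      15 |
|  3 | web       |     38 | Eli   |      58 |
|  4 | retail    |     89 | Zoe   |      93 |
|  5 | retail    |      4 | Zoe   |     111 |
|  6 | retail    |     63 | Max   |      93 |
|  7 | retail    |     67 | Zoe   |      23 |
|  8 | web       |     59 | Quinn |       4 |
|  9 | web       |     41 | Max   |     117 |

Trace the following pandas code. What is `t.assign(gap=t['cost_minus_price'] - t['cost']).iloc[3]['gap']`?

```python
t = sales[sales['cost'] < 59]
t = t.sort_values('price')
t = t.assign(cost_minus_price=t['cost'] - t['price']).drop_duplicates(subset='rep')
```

-117

filter rows where cost < 59:
  channel  cost   rep  price
1  retail    25  Sara     29
2  retail    57  Sara     15
3     web    38   Eli     58
5  retail     4   Zoe    111
9     web    41   Max    117
sort by price:
  channel  cost   rep  price
2  retail    57  Sara     15
1  retail    25  Sara     29
3     web    38   Eli     58
5  retail     4   Zoe    111
9     web    41   Max    117
add column cost_minus_price = t['cost'] - t['price']:
  channel  cost   rep  price  cost_minus_price
2  retail    57  Sara     15                42
1  retail    25  Sara     29                -4
3     web    38   Eli     58               -20
5  retail     4   Zoe    111              -107
9     web    41   Max    117               -76
drop duplicate rep (keep=first):
  channel  cost   rep  price  cost_minus_price
2  retail    57  Sara     15                42
3     web    38   Eli     58               -20
5  retail     4   Zoe    111              -107
9     web    41   Max    117               -76
add column gap = t['cost_minus_price'] - t['cost']:
  channel  cost   rep  price  cost_minus_price  gap
2  retail    57  Sara     15                42  -15
3     web    38   Eli     58               -20  -58
5  retail     4   Zoe    111              -107 -111
9     web    41   Max    117               -76 -117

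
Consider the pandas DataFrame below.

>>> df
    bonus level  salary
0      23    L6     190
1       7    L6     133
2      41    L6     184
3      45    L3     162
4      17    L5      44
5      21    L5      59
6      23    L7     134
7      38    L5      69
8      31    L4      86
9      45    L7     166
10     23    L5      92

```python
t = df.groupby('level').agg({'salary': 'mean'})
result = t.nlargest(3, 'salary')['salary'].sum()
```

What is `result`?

group by level, mean of salary:
       salary
level        
L3      162.0
L4       86.0
L5       66.0
L6      169.0
L7      150.0
take 3 rows with largest salary:
       salary
level        
L6      169.0
L3      162.0
L7      150.0
Hence 481.0.

481.0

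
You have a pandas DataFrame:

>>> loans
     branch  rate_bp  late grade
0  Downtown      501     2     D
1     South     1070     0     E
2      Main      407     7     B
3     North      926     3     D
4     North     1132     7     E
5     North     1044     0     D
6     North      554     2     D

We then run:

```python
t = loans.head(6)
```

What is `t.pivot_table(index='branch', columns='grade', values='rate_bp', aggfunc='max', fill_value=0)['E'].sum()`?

take first 6 rows:
     branch  rate_bp  late grade
0  Downtown      501     2     D
1     South     1070     0     E
2      Main      407     7     B
3     North      926     3     D
4     North     1132     7     E
5     North     1044     0     D
pivot: rows=branch, cols=grade, max(rate_bp):
grade       B     D     E
branch                   
Downtown    0   501     0
Main      407     0     0
North       0  1044  1132
South       0     0  1070

2202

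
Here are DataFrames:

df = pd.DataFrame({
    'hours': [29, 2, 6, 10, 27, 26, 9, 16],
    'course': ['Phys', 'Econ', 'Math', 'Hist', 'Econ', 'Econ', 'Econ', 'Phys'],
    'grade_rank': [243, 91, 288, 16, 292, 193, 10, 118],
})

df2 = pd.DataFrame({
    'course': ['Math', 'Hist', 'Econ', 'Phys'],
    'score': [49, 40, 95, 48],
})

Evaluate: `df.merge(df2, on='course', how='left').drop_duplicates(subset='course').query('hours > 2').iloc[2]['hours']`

merge on 'course' (how='left') → 8 rows:
   hours course  grade_rank  score
0     29   Phys         243     48
1      2   Econ          91     95
2      6   Math         288     49
3     10   Hist          16     40
4     27   Econ         292     95
5     26   Econ         193     95
6      9   Econ          10     95
7     16   Phys         118     48
drop duplicate course (keep=first):
   hours course  grade_rank  score
0     29   Phys         243     48
1      2   Econ          91     95
2      6   Math         288     49
3     10   Hist          16     40
filter rows where hours > 2:
   hours course  grade_rank  score
0     29   Phys         243     48
2      6   Math         288     49
3     10   Hist          16     40
Hence 10.

10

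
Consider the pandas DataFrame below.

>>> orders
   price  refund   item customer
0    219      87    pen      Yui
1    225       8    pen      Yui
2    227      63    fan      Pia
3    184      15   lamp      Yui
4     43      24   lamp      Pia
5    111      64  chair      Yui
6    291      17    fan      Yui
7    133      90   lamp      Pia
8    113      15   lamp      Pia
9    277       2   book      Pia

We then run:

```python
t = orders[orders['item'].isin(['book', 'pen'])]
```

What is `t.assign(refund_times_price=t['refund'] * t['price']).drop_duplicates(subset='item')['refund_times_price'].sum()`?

19607

filter rows where item in ['book', 'pen']:
   price  refund  item customer
0    219      87   pen      Yui
1    225       8   pen      Yui
9    277       2  book      Pia
add column refund_times_price = t['refund'] * t['price']:
   price  refund  item customer  refund_times_price
0    219      87   pen      Yui               19053
1    225       8   pen      Yui                1800
9    277       2  book      Pia                 554
drop duplicate item (keep=first):
   price  refund  item customer  refund_times_price
0    219      87   pen      Yui               19053
9    277       2  book      Pia                 554
Hence 19607.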